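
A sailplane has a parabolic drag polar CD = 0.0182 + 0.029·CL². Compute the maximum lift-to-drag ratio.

(L/D)max = 21.8

For CD = CD0 + K·CL², (L/D)max occurs at CL* = √(CD0/K) and equals 1/(2√(K·CD0)).
(L/D)max = 1/(2√(0.029 × 0.0182)) = 1/(2 × 0.02297) = 21.8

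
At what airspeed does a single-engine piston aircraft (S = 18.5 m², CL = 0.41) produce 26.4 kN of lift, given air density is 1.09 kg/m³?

L = ½ρv²S·CL ⇒ v = √(2L/(ρ·S·CL))
v = √(2 × 26400 / (1.09 × 18.5 × 0.41)) = √6386 = 79.9 m/s

v = 79.9 m/s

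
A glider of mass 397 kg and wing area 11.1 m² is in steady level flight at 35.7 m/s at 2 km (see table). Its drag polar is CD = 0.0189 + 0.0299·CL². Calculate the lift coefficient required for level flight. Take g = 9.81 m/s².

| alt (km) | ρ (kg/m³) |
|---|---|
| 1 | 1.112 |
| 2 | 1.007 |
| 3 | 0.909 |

At 2 km, from the table: ρ = 1.007 kg/m³.
Weight W = mg = 397 × 9.81 = 3894.6 N; in level flight L = W.
q = ½ρv² = ½ × 1.007 × 35.7² = 641.7 Pa.
Required CL = L/(qS) = 3894.6/(641.7·11.1) = 0.5468.

CL = 0.547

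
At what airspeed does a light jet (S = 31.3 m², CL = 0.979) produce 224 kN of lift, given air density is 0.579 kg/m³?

v = 159 m/s

L = ½ρv²S·CL ⇒ v = √(2L/(ρ·S·CL))
v = √(2 × 2.24×10^5 / (0.579 × 31.3 × 0.979)) = √25250 = 159 m/s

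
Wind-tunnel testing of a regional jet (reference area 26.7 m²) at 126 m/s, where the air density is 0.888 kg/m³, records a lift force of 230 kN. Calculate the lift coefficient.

CL = 1.22

From L = ½ρv²S·CL, rearranging gives CL = 2L/(ρv²S).
CL = 2 × 2.3×10^5 / (0.888 × 126² × 26.7) = 1.22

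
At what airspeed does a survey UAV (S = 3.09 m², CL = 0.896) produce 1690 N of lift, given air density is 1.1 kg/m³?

L = ½ρv²S·CL ⇒ v = √(2L/(ρ·S·CL))
v = √(2 × 1690 / (1.1 × 3.09 × 0.896)) = √1110 = 33.3 m/s

v = 33.3 m/s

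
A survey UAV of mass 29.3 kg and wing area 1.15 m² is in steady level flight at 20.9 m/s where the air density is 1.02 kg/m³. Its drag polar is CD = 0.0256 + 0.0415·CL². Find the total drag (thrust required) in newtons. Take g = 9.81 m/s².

Level flight ⇒ L = W = m·g = 29.3 × 9.81 = 287.43 N.
q = ½ρv² = ½ × 1.02 × 20.9² = 222.8 Pa.
Required CL = L/(qS) = 287.43/(222.8·1.15) = 1.122.
CD = 0.0256 + 0.0415 × 1.122² = 0.07784.
D = q·S·CD = 222.8 × 1.15 × 0.07784 = 19.94 N

D = 19.9 N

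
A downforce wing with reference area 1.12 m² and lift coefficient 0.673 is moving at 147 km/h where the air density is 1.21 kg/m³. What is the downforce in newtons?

Convert speed: v = 147 km/h ÷ 3.6 = 40.83 m/s.
Dynamic pressure q = ½ρv² = ½ × 1.21 × 40.83² = 1009 Pa.
L = q·S·CL = 1009 × 1.12 × 0.673 = 760 N

L = 760 N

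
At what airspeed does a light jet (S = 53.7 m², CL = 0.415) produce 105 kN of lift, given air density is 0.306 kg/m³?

v = 175 m/s

L = ½ρv²S·CL ⇒ v = √(2L/(ρ·S·CL))
v = √(2 × 1.05×10^5 / (0.306 × 53.7 × 0.415)) = √30790 = 175 m/s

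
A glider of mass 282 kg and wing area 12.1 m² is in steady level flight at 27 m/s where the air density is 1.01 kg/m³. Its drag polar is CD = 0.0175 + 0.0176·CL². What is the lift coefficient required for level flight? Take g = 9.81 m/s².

CL = 0.621

Weight W = mg = 282 × 9.81 = 2766.4 N; in level flight L = W.
Dynamic pressure q = 0.5 × 1.01 × 27² = 368.1 Pa.
CL = W/(q·S) = 2766.4 / (368.1 × 12.1) = 0.621.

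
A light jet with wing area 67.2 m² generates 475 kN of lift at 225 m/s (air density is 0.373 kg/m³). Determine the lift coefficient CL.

From L = ½ρv²S·CL, rearranging gives CL = 2L/(ρv²S).
CL = 2 × 4.75×10^5 / (0.373 × 225² × 67.2) = 0.749

CL = 0.749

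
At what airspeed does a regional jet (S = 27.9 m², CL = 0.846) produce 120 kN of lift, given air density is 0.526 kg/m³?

v = 139 m/s

L = ½ρv²S·CL ⇒ v = √(2L/(ρ·S·CL))
v = √(2 × 1.2×10^5 / (0.526 × 27.9 × 0.846)) = √19330 = 139 m/s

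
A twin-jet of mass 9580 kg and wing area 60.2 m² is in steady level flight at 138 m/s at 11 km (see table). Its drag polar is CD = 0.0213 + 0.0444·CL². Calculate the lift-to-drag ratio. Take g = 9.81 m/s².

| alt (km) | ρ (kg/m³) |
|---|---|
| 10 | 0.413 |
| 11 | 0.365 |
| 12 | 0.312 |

At 11 km, from the table: ρ = 0.365 kg/m³.
Weight W = mg = 9580 × 9.81 = 93980 N; in level flight L = W.
q = ½ρv² = ½ × 0.365 × 138² = 3476 Pa.
CL = W/(q·S) = 93980 / (3476 × 60.2) = 0.4492.
CD = 0.0213 + 0.0444 × 0.4492² = 0.03026.
L/D = CL/CD = 0.4492 / 0.03026 = 14.8

L/D = 14.8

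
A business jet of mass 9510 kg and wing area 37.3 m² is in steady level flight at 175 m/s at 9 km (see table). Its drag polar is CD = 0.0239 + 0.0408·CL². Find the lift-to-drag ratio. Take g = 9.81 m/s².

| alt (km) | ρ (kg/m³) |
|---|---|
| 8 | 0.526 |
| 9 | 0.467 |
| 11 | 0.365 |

L/D = 12.1

At 9 km, from the table: ρ = 0.467 kg/m³.
In steady level flight, lift balances weight: W = mg = 9510 × 9.81 = 93293 N.
q = ½ρv² = ½ × 0.467 × 175² = 7151 Pa.
CL = W/(q·S) = 93293 / (7151 × 37.3) = 0.3498.
CD = 0.0239 + 0.0408 × 0.3498² = 0.02889.
L/D = CL/CD = 0.3498 / 0.02889 = 12.1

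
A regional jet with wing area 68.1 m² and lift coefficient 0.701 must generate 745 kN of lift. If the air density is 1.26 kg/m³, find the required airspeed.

v = 157 m/s

L = ½ρv²S·CL ⇒ v = √(2L/(ρ·S·CL))
v = √(2 × 7.45×10^5 / (1.26 × 68.1 × 0.701)) = √24770 = 157 m/s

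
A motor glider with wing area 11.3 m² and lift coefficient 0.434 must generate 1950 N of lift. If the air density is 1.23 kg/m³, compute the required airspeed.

v = 25.4 m/s

L = ½ρv²S·CL ⇒ v = √(2L/(ρ·S·CL))
v = √(2 × 1950 / (1.23 × 11.3 × 0.434)) = √646.5 = 25.4 m/s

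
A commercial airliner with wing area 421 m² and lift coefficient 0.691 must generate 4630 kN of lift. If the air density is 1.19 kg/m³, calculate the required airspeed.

L = ½ρv²S·CL ⇒ v = √(2L/(ρ·S·CL))
v = √(2 × 4.63×10^6 / (1.19 × 421 × 0.691)) = √26750 = 164 m/s

v = 164 m/s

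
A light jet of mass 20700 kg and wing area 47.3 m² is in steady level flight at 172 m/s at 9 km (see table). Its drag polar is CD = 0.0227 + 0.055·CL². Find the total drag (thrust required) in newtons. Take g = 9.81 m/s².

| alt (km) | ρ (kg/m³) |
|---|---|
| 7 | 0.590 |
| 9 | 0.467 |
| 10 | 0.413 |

D = 14400 N

At 9 km, from the table: ρ = 0.467 kg/m³.
Level flight ⇒ L = W = m·g = 20700 × 9.81 = 2.0307×10^5 N.
Dynamic pressure q = 0.5 × 0.467 × 172² = 6908 Pa.
Required CL = L/(qS) = 2.0307×10^5/(6908·47.3) = 0.6215.
CD = 0.0227 + 0.055 × 0.6215² = 0.04394.
D = q·S·CD = 6908 × 47.3 × 0.04394 = 14360 N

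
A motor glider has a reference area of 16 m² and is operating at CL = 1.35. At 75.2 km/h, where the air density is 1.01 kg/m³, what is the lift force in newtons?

Convert speed: v = 75.2 km/h ÷ 3.6 = 20.89 m/s.
Dynamic pressure q = ½ρv² = ½ × 1.01 × 20.89² = 220.4 Pa.
L = q·S·CL = 220.4 × 16 × 1.35 = 4760 N

L = 4760 N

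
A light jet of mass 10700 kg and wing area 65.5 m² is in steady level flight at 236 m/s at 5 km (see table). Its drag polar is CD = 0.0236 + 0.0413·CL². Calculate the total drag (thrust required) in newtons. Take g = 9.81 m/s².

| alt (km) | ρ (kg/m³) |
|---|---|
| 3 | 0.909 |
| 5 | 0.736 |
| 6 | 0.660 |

At 5 km, from the table: ρ = 0.736 kg/m³.
Weight W = mg = 10700 × 9.81 = 1.0497×10^5 N; in level flight L = W.
q = ½ρv² = ½ × 0.736 × 236² = 20500 Pa.
CL = W/(q·S) = 1.0497×10^5 / (20500 × 65.5) = 0.07819.
CD = 0.0236 + 0.0413 × 0.07819² = 0.02385.
D = q·S·CD = 20500 × 65.5 × 0.02385 = 32020 N

D = 32000 N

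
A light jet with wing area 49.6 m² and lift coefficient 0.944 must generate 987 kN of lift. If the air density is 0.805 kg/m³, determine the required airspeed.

v = 229 m/s

L = ½ρv²S·CL ⇒ v = √(2L/(ρ·S·CL))
v = √(2 × 9.87×10^5 / (0.805 × 49.6 × 0.944)) = √52370 = 229 m/s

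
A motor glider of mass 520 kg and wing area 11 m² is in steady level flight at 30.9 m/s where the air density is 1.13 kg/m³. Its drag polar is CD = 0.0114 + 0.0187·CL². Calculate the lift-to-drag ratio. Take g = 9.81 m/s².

Weight W = mg = 520 × 9.81 = 5101.2 N; in level flight L = W.
q = ½ρv² = ½ × 1.13 × 30.9² = 539.5 Pa.
CL = W/(q·S) = 5101.2 / (539.5 × 11) = 0.8596.
CD = 0.0114 + 0.0187 × 0.8596² = 0.02522.
L/D = CL/CD = 0.8596 / 0.02522 = 34.1

L/D = 34.1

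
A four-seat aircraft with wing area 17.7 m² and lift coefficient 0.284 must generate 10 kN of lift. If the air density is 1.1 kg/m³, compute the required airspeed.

L = ½ρv²S·CL ⇒ v = √(2L/(ρ·S·CL))
v = √(2 × 10000 / (1.1 × 17.7 × 0.284)) = √3617 = 60.1 m/s

v = 60.1 m/s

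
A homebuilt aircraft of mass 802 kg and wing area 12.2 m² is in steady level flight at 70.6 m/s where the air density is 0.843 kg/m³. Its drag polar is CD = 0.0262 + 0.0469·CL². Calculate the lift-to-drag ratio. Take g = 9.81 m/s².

Weight W = mg = 802 × 9.81 = 7867.6 N; in level flight L = W.
Dynamic pressure q = 0.5 × 0.843 × 70.6² = 2101 Pa.
CL = 2W/(ρv²S) = 2×7867.6/(0.843×70.6²×12.2) = 0.307.
CD = 0.0262 + 0.0469 × 0.307² = 0.03062.
L/D = CL/CD = 0.307 / 0.03062 = 10

L/D = 10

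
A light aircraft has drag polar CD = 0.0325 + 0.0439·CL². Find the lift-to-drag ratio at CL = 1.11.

CD = 0.0325 + 0.0439 × 1.11² = 0.08659
L/D = CL/CD = 1.11 / 0.08659 = 12.8

L/D = 12.8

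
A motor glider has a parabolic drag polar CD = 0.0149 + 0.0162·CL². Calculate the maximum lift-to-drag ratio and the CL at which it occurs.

(L/D)max = 32.2, at CL = 0.959

For CD = CD0 + K·CL², (L/D)max occurs at CL* = √(CD0/K) and equals 1/(2√(K·CD0)).
(L/D)max = 1/(2√(0.0162 × 0.0149)) = 1/(2 × 0.01554) = 32.2
CL* = √(0.0149/0.0162) = 0.959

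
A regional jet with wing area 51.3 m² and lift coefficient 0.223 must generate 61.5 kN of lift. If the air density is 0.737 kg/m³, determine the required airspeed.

L = ½ρv²S·CL ⇒ v = √(2L/(ρ·S·CL))
v = √(2 × 61500 / (0.737 × 51.3 × 0.223)) = √14590 = 121 m/s

v = 121 m/s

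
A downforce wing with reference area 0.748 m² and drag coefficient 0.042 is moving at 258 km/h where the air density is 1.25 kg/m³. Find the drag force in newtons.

Convert speed: v = 258 km/h ÷ 3.6 = 71.67 m/s.
D = ½ρv²S·CD = ½ × 1.25 × 71.67² × 0.748 × 0.042 = 101 N

D = 101 N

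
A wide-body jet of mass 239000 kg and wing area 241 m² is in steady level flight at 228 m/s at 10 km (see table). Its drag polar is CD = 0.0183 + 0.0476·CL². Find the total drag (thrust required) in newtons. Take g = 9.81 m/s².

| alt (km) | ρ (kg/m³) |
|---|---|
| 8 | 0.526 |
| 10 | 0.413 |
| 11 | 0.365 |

D = 1.48×10^5 N

At 10 km, from the table: ρ = 0.413 kg/m³.
Weight W = mg = 239000 × 9.81 = 2.3446×10^6 N; in level flight L = W.
q = ½ρv² = ½ × 0.413 × 228² = 10730 Pa.
CL = 2W/(ρv²S) = 2×2.3446×10^6/(0.413×228²×241) = 0.9063.
CD = 0.0183 + 0.0476 × 0.9063² = 0.0574.
D = q·S·CD = 10730 × 241 × 0.0574 = 1.485×10^5 N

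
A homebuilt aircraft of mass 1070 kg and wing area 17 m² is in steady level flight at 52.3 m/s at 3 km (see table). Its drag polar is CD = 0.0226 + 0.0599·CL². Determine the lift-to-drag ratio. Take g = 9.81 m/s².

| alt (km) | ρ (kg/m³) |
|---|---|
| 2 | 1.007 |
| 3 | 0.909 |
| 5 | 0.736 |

L/D = 13.3

At 3 km, from the table: ρ = 0.909 kg/m³.
In steady level flight, lift balances weight: W = mg = 1070 × 9.81 = 10497 N.
Dynamic pressure q = 0.5 × 0.909 × 52.3² = 1243 Pa.
CL = 2W/(ρv²S) = 2×10497/(0.909×52.3²×17) = 0.4967.
CD = 0.0226 + 0.0599 × 0.4967² = 0.03738.
L/D = CL/CD = 0.4967 / 0.03738 = 13.3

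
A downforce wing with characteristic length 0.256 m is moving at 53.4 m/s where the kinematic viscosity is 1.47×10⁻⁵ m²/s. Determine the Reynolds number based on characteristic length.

Re = 9.3×10^5

Re = v·c/ν = 53.4 × 0.256 / (1.47×10⁻⁵) = 9.3×10^5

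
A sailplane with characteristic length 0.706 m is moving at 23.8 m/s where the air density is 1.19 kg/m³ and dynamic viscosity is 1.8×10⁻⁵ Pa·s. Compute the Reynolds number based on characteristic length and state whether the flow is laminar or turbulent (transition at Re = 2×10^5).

Re = ρ·v·c/μ = 1.19 × 23.8 × 0.706 / (1.8×10⁻⁵) = 1.11×10^6
Since 1.11×10^6 > 2×10^5, the flow is turbulent.

Re = 1.11×10^6 (turbulent)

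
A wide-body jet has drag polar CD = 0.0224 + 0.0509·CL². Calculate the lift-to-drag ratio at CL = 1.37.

CD = 0.0224 + 0.0509 × 1.37² = 0.1179
L/D = CL/CD = 1.37 / 0.1179 = 11.6

L/D = 11.6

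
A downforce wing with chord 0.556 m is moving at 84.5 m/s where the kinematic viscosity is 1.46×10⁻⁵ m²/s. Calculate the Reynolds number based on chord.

Re = v·c/ν = 84.5 × 0.556 / (1.46×10⁻⁵) = 3.22×10^6

Re = 3.22×10^6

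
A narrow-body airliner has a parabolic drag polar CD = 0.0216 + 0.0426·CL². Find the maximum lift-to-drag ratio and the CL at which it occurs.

(L/D)max = 16.5, at CL = 0.712

For CD = CD0 + K·CL², (L/D)max occurs at CL* = √(CD0/K) and equals 1/(2√(K·CD0)).
(L/D)max = 1/(2√(0.0426 × 0.0216)) = 1/(2 × 0.03033) = 16.5
CL* = √(0.0216/0.0426) = 0.712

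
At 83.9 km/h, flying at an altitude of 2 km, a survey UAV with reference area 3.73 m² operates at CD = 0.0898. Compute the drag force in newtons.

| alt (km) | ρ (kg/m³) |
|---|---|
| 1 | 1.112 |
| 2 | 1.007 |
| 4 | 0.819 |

At 2 km, from the table: ρ = 1.007 kg/m³.
Convert speed: v = 83.9 km/h ÷ 3.6 = 23.31 m/s.
Dynamic pressure q = ½ρv² = ½ × 1.007 × 23.31² = 273.5 Pa.
D = q·S·CD = 273.5 × 3.73 × 0.0898 = 91.6 N

D = 91.6 N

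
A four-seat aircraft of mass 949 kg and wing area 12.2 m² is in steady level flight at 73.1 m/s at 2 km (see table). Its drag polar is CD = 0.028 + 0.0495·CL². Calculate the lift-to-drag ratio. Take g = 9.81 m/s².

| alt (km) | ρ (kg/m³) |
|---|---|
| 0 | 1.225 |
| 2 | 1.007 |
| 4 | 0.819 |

At 2 km, from the table: ρ = 1.007 kg/m³.
In steady level flight, lift balances weight: W = mg = 949 × 9.81 = 9309.7 N.
Dynamic pressure q = 0.5 × 1.007 × 73.1² = 2691 Pa.
Required CL = L/(qS) = 9309.7/(2691·12.2) = 0.2836.
CD = 0.028 + 0.0495 × 0.2836² = 0.03198.
L/D = CL/CD = 0.2836 / 0.03198 = 8.87

L/D = 8.87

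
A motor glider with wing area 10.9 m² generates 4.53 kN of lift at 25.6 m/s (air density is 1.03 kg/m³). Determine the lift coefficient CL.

CL = 1.23

From L = ½ρv²S·CL, rearranging gives CL = 2L/(ρv²S).
CL = 2 × 4530 / (1.03 × 25.6² × 10.9) = 1.23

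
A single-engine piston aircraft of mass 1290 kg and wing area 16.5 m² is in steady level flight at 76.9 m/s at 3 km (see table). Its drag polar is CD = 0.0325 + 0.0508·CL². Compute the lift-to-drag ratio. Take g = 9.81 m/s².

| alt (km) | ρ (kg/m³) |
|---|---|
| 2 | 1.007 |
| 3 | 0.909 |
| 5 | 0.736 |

L/D = 7.79

At 3 km, from the table: ρ = 0.909 kg/m³.
Weight W = mg = 1290 × 9.81 = 12655 N; in level flight L = W.
q = ½ρv² = ½ × 0.909 × 76.9² = 2688 Pa.
CL = W/(q·S) = 12655 / (2688 × 16.5) = 0.2854.
CD = 0.0325 + 0.0508 × 0.2854² = 0.03664.
L/D = CL/CD = 0.2854 / 0.03664 = 7.79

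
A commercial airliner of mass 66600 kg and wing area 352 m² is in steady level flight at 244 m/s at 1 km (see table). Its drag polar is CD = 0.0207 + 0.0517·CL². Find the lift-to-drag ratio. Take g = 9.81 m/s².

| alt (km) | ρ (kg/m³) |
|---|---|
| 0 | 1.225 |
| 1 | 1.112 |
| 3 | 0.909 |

L/D = 2.69

At 1 km, from the table: ρ = 1.112 kg/m³.
In steady level flight, lift balances weight: W = mg = 66600 × 9.81 = 6.5335×10^5 N.
Dynamic pressure q = 0.5 × 1.112 × 244² = 33100 Pa.
Required CL = L/(qS) = 6.5335×10^5/(33100·352) = 0.05607.
CD = 0.0207 + 0.0517 × 0.05607² = 0.02086.
L/D = CL/CD = 0.05607 / 0.02086 = 2.69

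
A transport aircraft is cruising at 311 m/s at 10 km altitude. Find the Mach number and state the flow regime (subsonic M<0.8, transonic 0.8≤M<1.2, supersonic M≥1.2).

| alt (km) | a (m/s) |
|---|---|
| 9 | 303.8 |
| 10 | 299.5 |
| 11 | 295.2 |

M = 1.04 (transonic)

At 10 km, from the table: a = 299.5 m/s.
M = v/a = 311 / 299.5 = 1.04
M = 1.04 → transonic.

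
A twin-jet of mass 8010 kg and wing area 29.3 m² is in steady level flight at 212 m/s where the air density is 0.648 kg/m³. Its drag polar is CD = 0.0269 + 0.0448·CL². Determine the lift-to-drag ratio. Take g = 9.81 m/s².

L/D = 6.48

Level flight ⇒ L = W = m·g = 8010 × 9.81 = 78578 N.
Dynamic pressure q = 0.5 × 0.648 × 212² = 14560 Pa.
CL = W/(q·S) = 78578 / (14560 × 29.3) = 0.1842.
CD = 0.0269 + 0.0448 × 0.1842² = 0.02842.
L/D = CL/CD = 0.1842 / 0.02842 = 6.48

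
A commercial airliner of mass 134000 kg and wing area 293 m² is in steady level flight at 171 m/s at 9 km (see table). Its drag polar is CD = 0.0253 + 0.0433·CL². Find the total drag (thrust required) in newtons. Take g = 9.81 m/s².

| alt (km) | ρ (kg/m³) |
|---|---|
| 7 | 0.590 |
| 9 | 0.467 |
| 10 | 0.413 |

At 9 km, from the table: ρ = 0.467 kg/m³.
Level flight ⇒ L = W = m·g = 134000 × 9.81 = 1.3145×10^6 N.
Dynamic pressure q = 0.5 × 0.467 × 171² = 6828 Pa.
CL = W/(q·S) = 1.3145×10^6 / (6828 × 293) = 0.6571.
CD = 0.0253 + 0.0433 × 0.6571² = 0.044.
D = q·S·CD = 6828 × 293 × 0.044 = 88020 N

D = 88000 N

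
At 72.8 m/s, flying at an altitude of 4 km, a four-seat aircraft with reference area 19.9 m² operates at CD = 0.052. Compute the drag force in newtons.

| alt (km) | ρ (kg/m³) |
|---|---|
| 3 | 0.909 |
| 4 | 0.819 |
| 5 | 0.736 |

At 4 km, from the table: ρ = 0.819 kg/m³.
Dynamic pressure q = ½ρv² = ½ × 0.819 × 72.8² = 2170 Pa.
D = q·S·CD = 2170 × 19.9 × 0.052 = 2250 N

D = 2250 N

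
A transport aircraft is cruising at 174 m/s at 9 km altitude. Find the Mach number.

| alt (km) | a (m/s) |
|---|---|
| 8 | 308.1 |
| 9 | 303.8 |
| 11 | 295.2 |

At 9 km, from the table: a = 303.8 m/s.
M = v/a = 174 / 303.8 = 0.573

M = 0.573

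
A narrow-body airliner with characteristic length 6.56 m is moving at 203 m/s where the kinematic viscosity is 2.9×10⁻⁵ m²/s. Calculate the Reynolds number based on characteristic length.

Re = 4.59×10^7

Re = v·c/ν = 203 × 6.56 / (2.9×10⁻⁵) = 4.59×10^7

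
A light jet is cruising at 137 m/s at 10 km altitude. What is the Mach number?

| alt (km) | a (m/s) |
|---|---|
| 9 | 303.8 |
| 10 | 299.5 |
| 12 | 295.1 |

M = 0.457

At 10 km, from the table: a = 299.5 m/s.
M = v/a = 137 / 299.5 = 0.457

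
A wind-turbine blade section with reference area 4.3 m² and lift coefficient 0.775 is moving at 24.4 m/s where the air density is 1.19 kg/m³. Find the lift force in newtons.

Dynamic pressure q = ½ρv² = ½ × 1.19 × 24.4² = 354.2 Pa.
L = q·S·CL = 354.2 × 4.3 × 0.775 = 1180 N

L = 1180 N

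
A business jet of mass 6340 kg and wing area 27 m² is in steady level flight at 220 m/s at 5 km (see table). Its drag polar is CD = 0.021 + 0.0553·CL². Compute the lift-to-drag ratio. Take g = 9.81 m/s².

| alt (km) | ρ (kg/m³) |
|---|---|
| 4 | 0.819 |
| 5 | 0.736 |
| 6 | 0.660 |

L/D = 5.9

At 5 km, from the table: ρ = 0.736 kg/m³.
In steady level flight, lift balances weight: W = mg = 6340 × 9.81 = 62195 N.
q = ½ρv² = ½ × 0.736 × 220² = 17810 Pa.
Required CL = L/(qS) = 62195/(17810·27) = 0.1293.
CD = 0.021 + 0.0553 × 0.1293² = 0.02192.
L/D = CL/CD = 0.1293 / 0.02192 = 5.9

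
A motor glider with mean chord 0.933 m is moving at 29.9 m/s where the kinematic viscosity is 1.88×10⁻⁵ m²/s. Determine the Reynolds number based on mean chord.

Re = 1.48×10^6

Re = v·c/ν = 29.9 × 0.933 / (1.88×10⁻⁵) = 1.48×10^6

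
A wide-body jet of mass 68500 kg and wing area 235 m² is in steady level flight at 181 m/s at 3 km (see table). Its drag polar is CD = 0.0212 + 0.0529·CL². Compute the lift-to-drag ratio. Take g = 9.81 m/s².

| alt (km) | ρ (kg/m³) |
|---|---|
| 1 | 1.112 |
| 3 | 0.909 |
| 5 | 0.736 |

L/D = 8.3

At 3 km, from the table: ρ = 0.909 kg/m³.
In steady level flight, lift balances weight: W = mg = 68500 × 9.81 = 6.7198×10^5 N.
q = ½ρv² = ½ × 0.909 × 181² = 14890 Pa.
CL = W/(q·S) = 6.7198×10^5 / (14890 × 235) = 0.192.
CD = 0.0212 + 0.0529 × 0.192² = 0.02315.
L/D = CL/CD = 0.192 / 0.02315 = 8.3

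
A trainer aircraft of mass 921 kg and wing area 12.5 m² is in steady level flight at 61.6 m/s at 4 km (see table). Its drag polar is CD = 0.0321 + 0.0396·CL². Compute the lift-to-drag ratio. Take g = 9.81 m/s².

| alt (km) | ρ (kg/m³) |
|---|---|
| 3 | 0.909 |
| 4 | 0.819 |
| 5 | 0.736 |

L/D = 11.4

At 4 km, from the table: ρ = 0.819 kg/m³.
Level flight ⇒ L = W = m·g = 921 × 9.81 = 9035 N.
Dynamic pressure q = 0.5 × 0.819 × 61.6² = 1554 Pa.
Required CL = L/(qS) = 9035/(1554·12.5) = 0.4652.
CD = 0.0321 + 0.0396 × 0.4652² = 0.04067.
L/D = CL/CD = 0.4652 / 0.04067 = 11.4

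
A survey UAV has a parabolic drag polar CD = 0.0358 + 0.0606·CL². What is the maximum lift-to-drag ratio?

For CD = CD0 + K·CL², (L/D)max occurs at CL* = √(CD0/K) and equals 1/(2√(K·CD0)).
(L/D)max = 1/(2√(0.0606 × 0.0358)) = 1/(2 × 0.04658) = 10.7

(L/D)max = 10.7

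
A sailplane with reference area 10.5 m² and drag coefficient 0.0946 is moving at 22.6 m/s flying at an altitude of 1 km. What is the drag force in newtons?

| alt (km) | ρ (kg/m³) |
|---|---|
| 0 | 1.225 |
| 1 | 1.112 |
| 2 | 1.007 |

D = 282 N

At 1 km, from the table: ρ = 1.112 kg/m³.
Dynamic pressure q = ½ρv² = ½ × 1.112 × 22.6² = 284 Pa.
D = q·S·CD = 284 × 10.5 × 0.0946 = 282 N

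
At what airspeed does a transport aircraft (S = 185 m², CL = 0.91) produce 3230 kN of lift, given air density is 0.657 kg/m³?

v = 242 m/s

L = ½ρv²S·CL ⇒ v = √(2L/(ρ·S·CL))
v = √(2 × 3.23×10^6 / (0.657 × 185 × 0.91)) = √58410 = 242 m/s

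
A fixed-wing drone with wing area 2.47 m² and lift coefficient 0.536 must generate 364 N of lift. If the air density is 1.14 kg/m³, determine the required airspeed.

L = ½ρv²S·CL ⇒ v = √(2L/(ρ·S·CL))
v = √(2 × 364 / (1.14 × 2.47 × 0.536)) = √482.4 = 22 m/s

v = 22 m/s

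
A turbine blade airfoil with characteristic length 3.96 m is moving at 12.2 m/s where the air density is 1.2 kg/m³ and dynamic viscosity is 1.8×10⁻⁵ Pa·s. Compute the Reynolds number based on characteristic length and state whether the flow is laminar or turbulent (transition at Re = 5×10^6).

Re = ρ·v·c/μ = 1.2 × 12.2 × 3.96 / (1.8×10⁻⁵) = 3.22×10^6
Since 3.22×10^6 < 5×10^6, the flow is laminar.

Re = 3.22×10^6 (laminar)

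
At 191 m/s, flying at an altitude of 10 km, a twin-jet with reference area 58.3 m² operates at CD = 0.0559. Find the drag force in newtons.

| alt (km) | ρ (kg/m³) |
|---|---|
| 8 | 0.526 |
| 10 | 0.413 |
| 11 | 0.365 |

At 10 km, from the table: ρ = 0.413 kg/m³.
Dynamic pressure q = ½ρv² = ½ × 0.413 × 191² = 7533 Pa.
D = q·S·CD = 7533 × 58.3 × 0.0559 = 24600 N ≈ 24.6 kN

D = 24600 N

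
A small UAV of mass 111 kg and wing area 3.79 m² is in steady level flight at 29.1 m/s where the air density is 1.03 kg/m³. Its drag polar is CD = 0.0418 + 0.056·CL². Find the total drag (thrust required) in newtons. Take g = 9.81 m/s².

D = 109 N

In steady level flight, lift balances weight: W = mg = 111 × 9.81 = 1088.9 N.
q = ½ρv² = ½ × 1.03 × 29.1² = 436.1 Pa.
CL = W/(q·S) = 1088.9 / (436.1 × 3.79) = 0.6588.
CD = 0.0418 + 0.056 × 0.6588² = 0.06611.
D = q·S·CD = 436.1 × 3.79 × 0.06611 = 109.3 N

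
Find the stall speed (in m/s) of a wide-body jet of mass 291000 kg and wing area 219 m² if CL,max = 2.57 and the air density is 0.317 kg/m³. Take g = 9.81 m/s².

Weight W = mg = 291000 × 9.81 = 2.855×10^6 N.
V_stall = √(2W/(ρ·S·CL,max)) = √(2 × 2.855×10^6 / (0.317 × 219 × 2.57))
V_stall = √32000 = 179 m/s

V_stall = 179 m/s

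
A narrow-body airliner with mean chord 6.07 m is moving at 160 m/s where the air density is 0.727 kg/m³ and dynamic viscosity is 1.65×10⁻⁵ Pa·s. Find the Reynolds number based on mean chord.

Re = ρ·v·c/μ = 0.727 × 160 × 6.07 / (1.65×10⁻⁵) = 4.28×10^7

Re = 4.28×10^7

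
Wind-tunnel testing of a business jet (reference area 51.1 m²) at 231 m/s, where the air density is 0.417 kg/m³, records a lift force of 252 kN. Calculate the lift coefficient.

From L = ½ρv²S·CL, rearranging gives CL = 2L/(ρv²S).
CL = 2 × 2.52×10^5 / (0.417 × 231² × 51.1) = 0.443

CL = 0.443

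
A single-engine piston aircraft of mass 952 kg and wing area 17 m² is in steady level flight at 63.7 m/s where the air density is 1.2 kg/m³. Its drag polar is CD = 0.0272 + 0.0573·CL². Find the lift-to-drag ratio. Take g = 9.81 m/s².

In steady level flight, lift balances weight: W = mg = 952 × 9.81 = 9339.1 N.
Dynamic pressure q = 0.5 × 1.2 × 63.7² = 2435 Pa.
CL = 2W/(ρv²S) = 2×9339.1/(1.2×63.7²×17) = 0.2256.
CD = 0.0272 + 0.0573 × 0.2256² = 0.03012.
L/D = CL/CD = 0.2256 / 0.03012 = 7.49

L/D = 7.49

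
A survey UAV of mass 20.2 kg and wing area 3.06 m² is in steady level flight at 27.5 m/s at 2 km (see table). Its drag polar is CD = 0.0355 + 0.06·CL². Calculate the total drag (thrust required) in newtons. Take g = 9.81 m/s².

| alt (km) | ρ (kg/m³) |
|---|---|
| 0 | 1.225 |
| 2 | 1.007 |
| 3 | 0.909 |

At 2 km, from the table: ρ = 1.007 kg/m³.
Level flight ⇒ L = W = m·g = 20.2 × 9.81 = 198.16 N.
q = ½ρv² = ½ × 1.007 × 27.5² = 380.8 Pa.
Required CL = L/(qS) = 198.16/(380.8·3.06) = 0.1701.
CD = 0.0355 + 0.06 × 0.1701² = 0.03724.
D = q·S·CD = 380.8 × 3.06 × 0.03724 = 43.39 N

D = 43.4 N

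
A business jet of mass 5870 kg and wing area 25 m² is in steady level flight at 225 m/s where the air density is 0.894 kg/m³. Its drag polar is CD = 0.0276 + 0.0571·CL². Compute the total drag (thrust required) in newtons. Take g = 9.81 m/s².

In steady level flight, lift balances weight: W = mg = 5870 × 9.81 = 57585 N.
Dynamic pressure q = 0.5 × 0.894 × 225² = 22630 Pa.
CL = 2W/(ρv²S) = 2×57585/(0.894×225²×25) = 0.1018.
CD = 0.0276 + 0.0571 × 0.1018² = 0.02819.
D = q·S·CD = 22630 × 25 × 0.02819 = 15950 N

D = 15900 N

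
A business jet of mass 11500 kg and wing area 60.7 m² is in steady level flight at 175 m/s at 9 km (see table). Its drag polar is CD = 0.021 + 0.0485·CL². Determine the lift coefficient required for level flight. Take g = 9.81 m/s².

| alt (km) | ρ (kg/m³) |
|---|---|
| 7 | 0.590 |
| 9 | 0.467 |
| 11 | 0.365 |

CL = 0.26

At 9 km, from the table: ρ = 0.467 kg/m³.
Weight W = mg = 11500 × 9.81 = 1.1282×10^5 N; in level flight L = W.
Dynamic pressure q = 0.5 × 0.467 × 175² = 7151 Pa.
CL = 2W/(ρv²S) = 2×1.1282×10^5/(0.467×175²×60.7) = 0.2599.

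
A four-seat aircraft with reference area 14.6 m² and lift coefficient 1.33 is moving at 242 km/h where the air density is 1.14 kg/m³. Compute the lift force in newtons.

L = 50000 N

Convert speed: v = 242 km/h ÷ 3.6 = 67.22 m/s.
L = ½ρv²S·CL = ½ × 1.14 × 67.22² × 14.6 × 1.33 = 50000 N ≈ 50 kN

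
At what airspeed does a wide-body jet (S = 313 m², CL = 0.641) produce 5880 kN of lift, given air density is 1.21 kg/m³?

v = 220 m/s

L = ½ρv²S·CL ⇒ v = √(2L/(ρ·S·CL))
v = √(2 × 5.88×10^6 / (1.21 × 313 × 0.641)) = √48440 = 220 m/s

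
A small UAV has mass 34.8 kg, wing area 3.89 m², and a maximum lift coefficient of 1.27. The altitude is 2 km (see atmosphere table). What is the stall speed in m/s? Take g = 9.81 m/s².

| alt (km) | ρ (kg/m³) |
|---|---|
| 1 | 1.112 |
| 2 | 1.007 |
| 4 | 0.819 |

V_stall = 11.7 m/s

At 2 km, from the table: ρ = 1.007 kg/m³.
Stall occurs when L = W at CL,max. W = mg = 34.8 × 9.81 = 341.4 N.
V_stall = √(2W/(ρ·S·CL,max)) = √(2 × 341.4 / (1.007 × 3.89 × 1.27))
V_stall = √137.2 = 11.7 m/s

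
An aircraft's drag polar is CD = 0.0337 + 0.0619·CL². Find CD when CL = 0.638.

CD = 0.0337 + 0.0619 × 0.638² = 0.0337 + 0.0252 = 0.0589

CD = 0.0589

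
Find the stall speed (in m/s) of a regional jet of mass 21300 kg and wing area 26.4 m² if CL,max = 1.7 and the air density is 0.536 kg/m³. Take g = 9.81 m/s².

Weight W = mg = 21300 × 9.81 = 2.09×10^5 N.
From L = ½ρV²S·CL,max = W: V_stall = √(2W/(ρSCL,max)) = √(2·2.09×10^5/(0.536·26.4·1.7))
V_stall = √17370 = 132 m/s

V_stall = 132 m/s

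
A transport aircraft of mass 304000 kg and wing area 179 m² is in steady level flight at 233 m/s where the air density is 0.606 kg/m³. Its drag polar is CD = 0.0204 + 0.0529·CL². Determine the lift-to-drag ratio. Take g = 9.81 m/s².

L/D = 13.6

In steady level flight, lift balances weight: W = mg = 304000 × 9.81 = 2.9822×10^6 N.
q = ½ρv² = ½ × 0.606 × 233² = 16450 Pa.
Required CL = L/(qS) = 2.9822×10^6/(16450·179) = 1.013.
CD = 0.0204 + 0.0529 × 1.013² = 0.07467.
L/D = CL/CD = 1.013 / 0.07467 = 13.6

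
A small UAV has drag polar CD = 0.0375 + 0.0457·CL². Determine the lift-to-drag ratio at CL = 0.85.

CD = 0.0375 + 0.0457 × 0.85² = 0.07052
L/D = CL/CD = 0.85 / 0.07052 = 12.1

L/D = 12.1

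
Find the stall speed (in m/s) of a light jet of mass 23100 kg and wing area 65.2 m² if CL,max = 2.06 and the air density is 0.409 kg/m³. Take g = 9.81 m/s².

Stall occurs when L = W at CL,max. W = mg = 23100 × 9.81 = 2.266×10^5 N.
V_stall = √(2W/(ρ·S·CL,max)) = √(2 × 2.266×10^5 / (0.409 × 65.2 × 2.06))
V_stall = √8250 = 90.8 m/s

V_stall = 90.8 m/s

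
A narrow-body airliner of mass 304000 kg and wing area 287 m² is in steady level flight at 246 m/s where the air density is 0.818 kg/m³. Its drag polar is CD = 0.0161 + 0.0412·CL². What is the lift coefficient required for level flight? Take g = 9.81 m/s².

Weight W = mg = 304000 × 9.81 = 2.9822×10^6 N; in level flight L = W.
q = ½ρv² = ½ × 0.818 × 246² = 24750 Pa.
Required CL = L/(qS) = 2.9822×10^6/(24750·287) = 0.4198.

CL = 0.42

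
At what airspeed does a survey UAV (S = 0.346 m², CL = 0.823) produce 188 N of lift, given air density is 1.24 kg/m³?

v = 32.6 m/s

L = ½ρv²S·CL ⇒ v = √(2L/(ρ·S·CL))
v = √(2 × 188 / (1.24 × 0.346 × 0.823)) = √1065 = 32.6 m/s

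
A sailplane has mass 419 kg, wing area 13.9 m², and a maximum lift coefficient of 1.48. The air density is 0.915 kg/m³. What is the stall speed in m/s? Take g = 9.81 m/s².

V_stall = 20.9 m/s

Stall occurs when L = W at CL,max. W = mg = 419 × 9.81 = 4110 N.
From L = ½ρV²S·CL,max = W: V_stall = √(2W/(ρSCL,max)) = √(2·4110/(0.915·13.9·1.48))
V_stall = √436.7 = 20.9 m/s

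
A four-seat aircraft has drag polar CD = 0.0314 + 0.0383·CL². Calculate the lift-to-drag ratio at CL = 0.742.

L/D = 14.1

CD = 0.0314 + 0.0383 × 0.742² = 0.05249
L/D = CL/CD = 0.742 / 0.05249 = 14.1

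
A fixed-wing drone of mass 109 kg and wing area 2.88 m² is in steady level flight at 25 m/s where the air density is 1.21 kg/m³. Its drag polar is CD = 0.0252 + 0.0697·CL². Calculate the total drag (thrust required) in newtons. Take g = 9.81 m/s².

D = 101 N

In steady level flight, lift balances weight: W = mg = 109 × 9.81 = 1069.3 N.
q = ½ρv² = ½ × 1.21 × 25² = 378.1 Pa.
CL = 2W/(ρv²S) = 2×1069.3/(1.21×25²×2.88) = 0.9819.
CD = 0.0252 + 0.0697 × 0.9819² = 0.0924.
D = q·S·CD = 378.1 × 2.88 × 0.0924 = 100.6 N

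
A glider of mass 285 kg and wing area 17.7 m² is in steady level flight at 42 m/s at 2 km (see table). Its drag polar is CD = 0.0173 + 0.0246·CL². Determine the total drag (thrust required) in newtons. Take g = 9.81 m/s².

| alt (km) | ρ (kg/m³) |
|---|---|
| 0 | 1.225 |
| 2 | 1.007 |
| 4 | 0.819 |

At 2 km, from the table: ρ = 1.007 kg/m³.
In steady level flight, lift balances weight: W = mg = 285 × 9.81 = 2795.9 N.
q = ½ρv² = ½ × 1.007 × 42² = 888.2 Pa.
CL = 2W/(ρv²S) = 2×2795.9/(1.007×42²×17.7) = 0.1778.
CD = 0.0173 + 0.0246 × 0.1778² = 0.01808.
D = q·S·CD = 888.2 × 17.7 × 0.01808 = 284.2 N

D = 284 N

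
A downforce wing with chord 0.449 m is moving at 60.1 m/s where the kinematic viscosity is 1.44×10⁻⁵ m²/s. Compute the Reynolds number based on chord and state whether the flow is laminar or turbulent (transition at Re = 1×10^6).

Re = 1.87×10^6 (turbulent)

Re = v·c/ν = 60.1 × 0.449 / (1.44×10⁻⁵) = 1.87×10^6
Since 1.87×10^6 > 1×10^6, the flow is turbulent.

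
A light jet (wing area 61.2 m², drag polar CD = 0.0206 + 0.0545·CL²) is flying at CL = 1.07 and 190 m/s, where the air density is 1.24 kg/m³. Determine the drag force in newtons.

CD = 0.0206 + 0.0545 × 1.07² = 0.083
D = ½ρv²S·CD = ½ × 1.24 × 190² × 61.2 × 0.083 = 1.14×10^5 N

D = 1.14×10^5 N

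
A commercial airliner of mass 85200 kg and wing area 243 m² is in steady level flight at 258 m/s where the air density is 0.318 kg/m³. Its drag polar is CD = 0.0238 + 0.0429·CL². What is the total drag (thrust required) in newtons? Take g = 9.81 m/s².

Level flight ⇒ L = W = m·g = 85200 × 9.81 = 8.3581×10^5 N.
q = ½ρv² = ½ × 0.318 × 258² = 10580 Pa.
Required CL = L/(qS) = 8.3581×10^5/(10580·243) = 0.325.
CD = 0.0238 + 0.0429 × 0.325² = 0.02833.
D = q·S·CD = 10580 × 243 × 0.02833 = 72860 N

D = 72900 N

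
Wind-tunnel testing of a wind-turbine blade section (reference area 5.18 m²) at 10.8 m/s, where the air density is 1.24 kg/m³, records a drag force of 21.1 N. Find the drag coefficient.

From D = ½ρv²S·CD, rearranging gives CD = 2D/(ρv²S).
CD = 2 × 21.1 / (1.24 × 10.8² × 5.18) = 0.0563

CD = 0.0563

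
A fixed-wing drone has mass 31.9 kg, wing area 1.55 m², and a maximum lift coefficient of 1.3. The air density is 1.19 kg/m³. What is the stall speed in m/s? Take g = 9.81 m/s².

V_stall = 16.2 m/s

Stall occurs when L = W at CL,max. W = mg = 31.9 × 9.81 = 312.9 N.
V_stall = √(2W/(ρ·S·CL,max)) = √(2 × 312.9 / (1.19 × 1.55 × 1.3))
V_stall = √261 = 16.2 m/s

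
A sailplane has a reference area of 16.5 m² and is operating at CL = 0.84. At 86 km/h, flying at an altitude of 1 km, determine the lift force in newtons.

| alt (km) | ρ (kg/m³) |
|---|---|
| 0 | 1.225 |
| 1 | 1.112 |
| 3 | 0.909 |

At 1 km, from the table: ρ = 1.112 kg/m³.
Convert speed: v = 86 km/h ÷ 3.6 = 23.89 m/s.
L = ½ρv²S·CL = ½ × 1.112 × 23.89² × 16.5 × 0.84 = 4400 N

L = 4400 N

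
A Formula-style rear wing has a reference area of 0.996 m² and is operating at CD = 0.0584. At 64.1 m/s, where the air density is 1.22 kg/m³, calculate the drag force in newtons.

Dynamic pressure q = ½ρv² = ½ × 1.22 × 64.1² = 2506 Pa.
D = q·S·CD = 2506 × 0.996 × 0.0584 = 146 N

D = 146 N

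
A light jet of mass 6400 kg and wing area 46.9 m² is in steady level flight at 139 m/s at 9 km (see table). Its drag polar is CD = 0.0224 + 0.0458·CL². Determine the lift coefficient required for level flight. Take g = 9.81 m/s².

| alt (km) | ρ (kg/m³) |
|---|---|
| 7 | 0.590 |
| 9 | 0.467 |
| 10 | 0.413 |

CL = 0.297

At 9 km, from the table: ρ = 0.467 kg/m³.
Level flight ⇒ L = W = m·g = 6400 × 9.81 = 62784 N.
Dynamic pressure q = 0.5 × 0.467 × 139² = 4511 Pa.
CL = 2W/(ρv²S) = 2×62784/(0.467×139²×46.9) = 0.2967.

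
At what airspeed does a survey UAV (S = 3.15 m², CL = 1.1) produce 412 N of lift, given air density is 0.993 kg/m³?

L = ½ρv²S·CL ⇒ v = √(2L/(ρ·S·CL))
v = √(2 × 412 / (0.993 × 3.15 × 1.1)) = √239.5 = 15.5 m/s

v = 15.5 m/s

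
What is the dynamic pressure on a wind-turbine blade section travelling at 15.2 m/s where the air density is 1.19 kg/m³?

q = 137 Pa

q = ½ρv² = ½ × 1.19 × 15.2² = 137 Pa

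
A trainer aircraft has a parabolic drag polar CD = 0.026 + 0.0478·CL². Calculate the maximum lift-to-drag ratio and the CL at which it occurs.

For CD = CD0 + K·CL², (L/D)max occurs at CL* = √(CD0/K) and equals 1/(2√(K·CD0)).
(L/D)max = 1/(2√(0.0478 × 0.026)) = 1/(2 × 0.03525) = 14.2
CL* = √(0.026/0.0478) = 0.738

(L/D)max = 14.2, at CL = 0.738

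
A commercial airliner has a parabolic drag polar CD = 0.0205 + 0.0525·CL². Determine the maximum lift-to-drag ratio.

(L/D)max = 15.2

For CD = CD0 + K·CL², (L/D)max occurs at CL* = √(CD0/K) and equals 1/(2√(K·CD0)).
(L/D)max = 1/(2√(0.0525 × 0.0205)) = 1/(2 × 0.03281) = 15.2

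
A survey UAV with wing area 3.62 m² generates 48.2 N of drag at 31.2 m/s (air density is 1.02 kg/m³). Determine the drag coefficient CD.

From D = ½ρv²S·CD, rearranging gives CD = 2D/(ρv²S).
CD = 2 × 48.2 / (1.02 × 31.2² × 3.62) = 0.0268

CD = 0.0268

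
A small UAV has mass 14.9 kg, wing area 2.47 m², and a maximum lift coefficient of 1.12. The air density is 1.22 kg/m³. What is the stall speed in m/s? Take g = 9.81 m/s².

Weight W = mg = 14.9 × 9.81 = 146.2 N.
V_stall = √(2W/(ρ·S·CL,max)) = √(2 × 146.2 / (1.22 × 2.47 × 1.12))
V_stall = √86.62 = 9.31 m/s

V_stall = 9.31 m/s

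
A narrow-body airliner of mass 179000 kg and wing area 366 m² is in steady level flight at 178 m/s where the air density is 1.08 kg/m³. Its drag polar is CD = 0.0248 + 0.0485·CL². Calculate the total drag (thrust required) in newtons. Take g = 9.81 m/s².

D = 1.79×10^5 N

Weight W = mg = 179000 × 9.81 = 1.756×10^6 N; in level flight L = W.
q = ½ρv² = ½ × 1.08 × 178² = 17110 Pa.
Required CL = L/(qS) = 1.756×10^6/(17110·366) = 0.2804.
CD = 0.0248 + 0.0485 × 0.2804² = 0.02861.
D = q·S·CD = 17110 × 366 × 0.02861 = 1.792×10^5 N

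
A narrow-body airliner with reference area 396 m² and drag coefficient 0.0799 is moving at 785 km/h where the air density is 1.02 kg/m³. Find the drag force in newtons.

Convert speed: v = 785 km/h ÷ 3.6 = 218.1 m/s.
Dynamic pressure q = ½ρv² = ½ × 1.02 × 218.1² = 24250 Pa.
D = q·S·CD = 24250 × 396 × 0.0799 = 7.67×10^5 N ≈ 767 kN

D = 7.67×10^5 N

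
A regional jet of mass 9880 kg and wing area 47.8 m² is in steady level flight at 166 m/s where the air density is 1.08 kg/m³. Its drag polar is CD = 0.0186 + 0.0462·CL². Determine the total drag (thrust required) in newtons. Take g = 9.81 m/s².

In steady level flight, lift balances weight: W = mg = 9880 × 9.81 = 96923 N.
q = ½ρv² = ½ × 1.08 × 166² = 14880 Pa.
CL = 2W/(ρv²S) = 2×96923/(1.08×166²×47.8) = 0.1363.
CD = 0.0186 + 0.0462 × 0.1363² = 0.01946.
D = q·S·CD = 14880 × 47.8 × 0.01946 = 13840 N

D = 13800 N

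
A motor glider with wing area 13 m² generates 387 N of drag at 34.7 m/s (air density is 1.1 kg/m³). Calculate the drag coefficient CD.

From D = ½ρv²S·CD, rearranging gives CD = 2D/(ρv²S).
CD = 2 × 387 / (1.1 × 34.7² × 13) = 0.045

CD = 0.045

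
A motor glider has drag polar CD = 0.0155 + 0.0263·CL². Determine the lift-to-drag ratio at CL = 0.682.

L/D = 24.6

CD = 0.0155 + 0.0263 × 0.682² = 0.02773
L/D = CL/CD = 0.682 / 0.02773 = 24.6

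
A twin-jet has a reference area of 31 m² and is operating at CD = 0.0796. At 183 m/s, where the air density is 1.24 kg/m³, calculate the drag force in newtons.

D = 51200 N

D = ½ρv²S·CD = ½ × 1.24 × 183² × 31 × 0.0796 = 51200 N ≈ 51.2 kN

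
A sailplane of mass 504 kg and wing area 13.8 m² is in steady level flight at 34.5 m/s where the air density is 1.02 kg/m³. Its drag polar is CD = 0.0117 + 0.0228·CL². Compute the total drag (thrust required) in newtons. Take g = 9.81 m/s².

In steady level flight, lift balances weight: W = mg = 504 × 9.81 = 4944.2 N.
q = ½ρv² = ½ × 1.02 × 34.5² = 607 Pa.
Required CL = L/(qS) = 4944.2/(607·13.8) = 0.5902.
CD = 0.0117 + 0.0228 × 0.5902² = 0.01964.
D = q·S·CD = 607 × 13.8 × 0.01964 = 164.5 N

D = 165 N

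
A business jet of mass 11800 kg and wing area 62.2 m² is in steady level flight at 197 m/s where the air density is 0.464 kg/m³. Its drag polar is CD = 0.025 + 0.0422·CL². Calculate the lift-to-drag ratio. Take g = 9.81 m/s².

L/D = 7.71

Level flight ⇒ L = W = m·g = 11800 × 9.81 = 1.1576×10^5 N.
Dynamic pressure q = 0.5 × 0.464 × 197² = 9004 Pa.
CL = W/(q·S) = 1.1576×10^5 / (9004 × 62.2) = 0.2067.
CD = 0.025 + 0.0422 × 0.2067² = 0.0268.
L/D = CL/CD = 0.2067 / 0.0268 = 7.71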